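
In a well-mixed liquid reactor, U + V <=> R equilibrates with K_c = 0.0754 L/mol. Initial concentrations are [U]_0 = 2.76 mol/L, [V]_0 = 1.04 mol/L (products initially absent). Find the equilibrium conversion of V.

Let X = conversion of V; extent ξ = 1.04·X mol/L.
Concentrations: [U] = 2.76 − 1.04X; [V] = 1.04 − 1.04X; [R] = 1.04X.
K_c = [R] / ([U] [V]).
Solving K_c = 0.0754 for X ∈ (0,1): X = 0.163.

X = 0.163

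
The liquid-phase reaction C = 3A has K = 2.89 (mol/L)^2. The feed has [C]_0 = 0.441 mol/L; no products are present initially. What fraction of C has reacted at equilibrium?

X = 0.603

Let X = conversion of C; extent ξ = 0.441·X mol/L.
Concentrations: [C] = 0.441 − 0.441X; [A] = 1.32X.
K = [A]^3 / ([C]).
Setting equal to 2.89 and solving for X on (0,1) gives X = 0.603.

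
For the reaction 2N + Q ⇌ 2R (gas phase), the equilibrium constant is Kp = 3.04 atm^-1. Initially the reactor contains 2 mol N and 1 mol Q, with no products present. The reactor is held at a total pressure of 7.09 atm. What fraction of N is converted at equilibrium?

X = 0.644

Let X = conversion of N (basis 2 mol N); extent of reaction ξ = X.
At extent ξ: n_N = 2 − 2X; n_Q = 1 − X; n_R = 2X.
Summing: n_T = 3 − X.
Mole fractions y_i = n_i/n_T; Kp = p_R^2 / (p_N^2 p_Q) with p_i = y_i·P.
Equating to 3.04 atm^-1 and solving on 0 < X < 1: X = 0.644.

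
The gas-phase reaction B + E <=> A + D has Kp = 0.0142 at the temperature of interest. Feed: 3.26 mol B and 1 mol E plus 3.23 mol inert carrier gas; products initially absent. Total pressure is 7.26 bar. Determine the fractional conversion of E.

X = 0.188

Take 1 mol E as basis and let X be its fractional conversion, so ξ = X.
Species balance: n_B = 3.26 − X; n_E = 1 − X; n_A = X; n_D = X; n_I = 3.23 (inert).
Since Δν = 0, n_T = 7.49 throughout.
With p_i = (n_i/n_T)P, Kp = p_A p_D / (p_B p_E).
Setting this equal to 0.0142 and taking the physical root (0 < X < 1) gives X = 0.188.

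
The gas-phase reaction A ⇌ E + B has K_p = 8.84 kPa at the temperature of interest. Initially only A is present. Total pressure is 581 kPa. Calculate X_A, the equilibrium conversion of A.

X = 0.122

Basis: 1 mol A initially; let X = conversion of A. Extent ξ = X.
Species balance: n_A = 1 − X; n_E = X; n_B = X.
n_T = Σnᵢ = 1 + X.
Mole fractions y_i = n_i/n_T; K_p = p_E p_B / (p_A) with p_i = y_i·P.
Equating to 8.84 kPa and solving on 0 < X < 1: X = 0.122.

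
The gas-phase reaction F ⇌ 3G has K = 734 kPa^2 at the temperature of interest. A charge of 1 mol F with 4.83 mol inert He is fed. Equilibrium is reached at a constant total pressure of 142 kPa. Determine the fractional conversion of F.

X = 0.336

Basis: 1 mol F initially; let X = conversion of F. Extent ξ = X.
Moles: n_F = 1 − X; n_G = 3X; n_I = 4.83 (inert).
Total moles n_T = 5.83 + 2X.
y_i = n_i/n_T, p_i = y_i·P. K = p_G^3 / (p_F).
Substituting and setting equal to 734 kPa^2 gives a polynomial in X; the root in (0,1) is X = 0.336.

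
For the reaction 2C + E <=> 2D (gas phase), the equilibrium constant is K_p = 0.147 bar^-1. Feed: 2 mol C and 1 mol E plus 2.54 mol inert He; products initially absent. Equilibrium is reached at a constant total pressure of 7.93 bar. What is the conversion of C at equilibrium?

X = 0.285

Let X = conversion of C (basis 2 mol C); extent of reaction ξ = X.
Mole table: n_C = 2 − 2X; n_E = 1 − X; n_D = 2X; n_I = 2.54 (inert).
n_T = Σnᵢ = 5.54 − X.
With p_i = (n_i/n_T)P, K_p = p_D^2 / (p_C^2 p_E).
Equating to 0.147 bar^-1 and solving on 0 < X < 1: X = 0.285.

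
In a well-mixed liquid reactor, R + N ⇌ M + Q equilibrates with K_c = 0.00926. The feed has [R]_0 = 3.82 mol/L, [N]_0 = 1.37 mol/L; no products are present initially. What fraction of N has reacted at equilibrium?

Let X = conversion of N; extent ξ = 1.37·X mol/L.
Concentrations: [R] = 3.82 − 1.37X; [N] = 1.37 − 1.37X; [M] = 1.37X; [Q] = 1.37X.
K_c = [M] [Q] / ([R] [N]).
Setting equal to 0.00926 and solving for X on (0,1) gives X = 0.145.

X = 0.145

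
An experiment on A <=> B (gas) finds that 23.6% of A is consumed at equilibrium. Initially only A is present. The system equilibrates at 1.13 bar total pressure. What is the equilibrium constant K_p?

K_p = 0.309

Basis: 1 mol A initially; let X = conversion of A. Extent ξ = X.
Mole table: n_A = 1 − X; n_B = X.
Total moles n_T = 1 (Δν = 0, constant).
At X = 0.236: n_A = 0.764, n_B = 0.236, n_T = 1.
p_i = (n_i/n_T)·P. K_p = p_B / (p_A) = 0.309.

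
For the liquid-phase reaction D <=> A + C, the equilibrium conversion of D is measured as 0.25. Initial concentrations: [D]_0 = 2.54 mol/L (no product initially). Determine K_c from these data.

K_c = 0.212 mol/L

Let X = conversion of D.
Concentrations: [D] = 2.54 − 2.54X; [A] = 2.54X; [C] = 2.54X.
At X = 0.25: [D] = 1.91, [A] = 0.635, [C] = 0.635.
K_c = [A] [C] / ([D]) = 0.212 mol/L.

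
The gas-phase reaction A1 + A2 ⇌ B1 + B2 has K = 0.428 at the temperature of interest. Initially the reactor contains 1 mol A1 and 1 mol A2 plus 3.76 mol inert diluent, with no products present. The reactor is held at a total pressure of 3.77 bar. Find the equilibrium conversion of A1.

X = 0.395

Take 1 mol A1 as basis and let X be its fractional conversion, so ξ = X.
Species balance: n_A1 = 1 − X; n_A2 = 1 − X; n_B1 = X; n_B2 = X; n_I = 3.76 (inert).
Total moles n_T = 5.76 (Δν = 0, constant).
Mole fractions y_i = n_i/n_T; K = p_B1 p_B2 / (p_A1 p_A2) with p_i = y_i·P.
Equating to 0.428 and solving on 0 < X < 1: X = 0.395.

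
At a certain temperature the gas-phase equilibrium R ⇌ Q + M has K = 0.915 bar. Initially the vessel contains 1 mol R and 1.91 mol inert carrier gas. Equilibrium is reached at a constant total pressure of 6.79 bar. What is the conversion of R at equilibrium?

X = 0.485

Basis: 1 mol R initially; let X = conversion of R. Extent ξ = X.
Mole table: n_R = 1 − X; n_Q = X; n_M = X; n_I = 1.91 (inert).
Summing: n_T = 2.91 + X.
Mole fractions y_i = n_i/n_T; K = p_Q p_M / (p_R) with p_i = y_i·P.
Setting this equal to 0.915 bar and taking the physical root (0 < X < 1) gives X = 0.485.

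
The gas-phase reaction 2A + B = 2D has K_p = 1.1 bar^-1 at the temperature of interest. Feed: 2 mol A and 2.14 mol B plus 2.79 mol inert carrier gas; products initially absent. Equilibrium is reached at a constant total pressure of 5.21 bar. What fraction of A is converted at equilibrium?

Take 2 mol A as basis and let X be its fractional conversion, so ξ = X.
At extent ξ: n_A = 2 − 2X; n_B = 2.14 − X; n_D = 2X; n_I = 2.79 (inert).
Total moles n_T = 6.93 − X.
Mole fractions y_i = n_i/n_T; K_p = p_D^2 / (p_A^2 p_B) with p_i = y_i·P.
This yields a degree-3 equation in X; solving on (0,1), X = 0.545.

X = 0.545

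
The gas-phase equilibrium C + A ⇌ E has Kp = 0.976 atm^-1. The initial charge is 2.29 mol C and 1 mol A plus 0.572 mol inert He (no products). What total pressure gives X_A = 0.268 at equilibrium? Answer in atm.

P = 0.667 atm

Basis: 1 mol A initially; let X = conversion of A. Extent ξ = X.
Moles: n_C = 2.29 − X; n_A = 1 − X; n_E = X; n_I = 0.572 (inert).
Summing: n_T = 3.86 − X.
Kp = p_E / (p_C p_A) with p_i = (n_i/n_T)·P.
At X = 0.268: the mole-fraction product g(X) = Π y_i^ν_i = 0.6508. Since Kp = g(X)·P^{-1}, P = (g/Kp)^(1/1) = (0.6508/0.976)^(1/1) = 0.667 atm.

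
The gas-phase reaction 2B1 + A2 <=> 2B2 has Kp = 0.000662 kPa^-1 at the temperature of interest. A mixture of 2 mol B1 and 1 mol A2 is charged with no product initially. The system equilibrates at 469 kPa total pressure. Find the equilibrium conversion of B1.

Take 2 mol B1 as basis and let X be its fractional conversion, so ξ = X.
At extent ξ: n_B1 = 2 − 2X; n_A2 = 1 − X; n_B2 = 2X.
n_T = Σnᵢ = 3 − X.
With p_i = (n_i/n_T)P, Kp = p_B2^2 / (p_B1^2 p_A2).
Setting this equal to 0.000662 kPa^-1 and taking the physical root (0 < X < 1) gives X = 0.227.

X = 0.227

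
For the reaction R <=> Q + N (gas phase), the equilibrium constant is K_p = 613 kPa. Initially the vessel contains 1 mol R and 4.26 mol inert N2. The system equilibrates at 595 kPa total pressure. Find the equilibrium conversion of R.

Basis: 1 mol R initially; let X = conversion of R. Extent ξ = X.
Species balance: n_R = 1 − X; n_Q = X; n_N = X; n_I = 4.26 (inert).
n_T = Σnᵢ = 5.26 + X.
Mole fractions y_i = n_i/n_T; K_p = p_Q p_N / (p_R) with p_i = y_i·P.
Substituting and setting equal to 613 kPa gives a polynomial in X; the root in (0,1) is X = 0.878.

X = 0.878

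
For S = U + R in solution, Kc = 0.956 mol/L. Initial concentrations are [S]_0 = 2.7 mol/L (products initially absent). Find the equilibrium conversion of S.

Let X = conversion of S; extent ξ = 2.7·X mol/L.
Concentrations: [S] = 2.7 − 2.7X; [U] = 2.7X; [R] = 2.7X.
Kc = [U] [R] / ([S]).
Equating to 0.956 mol/L: the physical root is X = 0.444.

X = 0.444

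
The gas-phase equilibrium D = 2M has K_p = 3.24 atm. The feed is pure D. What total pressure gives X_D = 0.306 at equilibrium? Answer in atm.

Let X = conversion of D (basis 1 mol D); extent of reaction ξ = X.
Species balance: n_D = 1 − X; n_M = 2X.
Total moles n_T = 1 + X.
K_p = p_M^2 / (p_D) with p_i = (n_i/n_T)·P.
At X = 0.306: the mole-fraction product g(X) = Π y_i^ν_i = 0.4132. Since K_p = g(X)·P^{1}, P = (K_p/g)^(1/1) = (3.24/0.4132)^(1/1) = 7.84 atm.

P = 7.84 atm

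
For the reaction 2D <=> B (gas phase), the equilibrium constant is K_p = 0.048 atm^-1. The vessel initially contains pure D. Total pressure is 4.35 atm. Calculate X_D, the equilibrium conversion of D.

X = 0.262

Let X = conversion of D (basis 1 mol D); extent of reaction ξ = 0.5X.
At extent ξ: n_D = 1 − X; n_B = 0.5X.
Total moles n_T = 1 − 0.5X.
With p_i = (n_i/n_T)P, K_p = p_B / (p_D^2).
Setting this equal to 0.048 atm^-1 and taking the physical root (0 < X < 1) gives X = 0.262.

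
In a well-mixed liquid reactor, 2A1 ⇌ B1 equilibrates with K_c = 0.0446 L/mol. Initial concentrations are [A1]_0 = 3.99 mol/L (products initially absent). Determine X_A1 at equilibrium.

Let X = conversion of A1; extent ξ = 3.99X/2 mol/L.
Concentrations: [A1] = 3.99 − 3.99X; [B1] = 2X.
K_c = [B1] / ([A1]^2).
Solving K_c = 0.0446 for X ∈ (0,1): X = 0.218.

X = 0.218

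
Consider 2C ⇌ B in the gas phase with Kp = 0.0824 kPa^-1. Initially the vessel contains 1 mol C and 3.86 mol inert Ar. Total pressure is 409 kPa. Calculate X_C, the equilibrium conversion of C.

Let X = conversion of C (basis 1 mol C); extent of reaction ξ = 0.5X.
Mole table: n_C = 1 − X; n_B = 0.5X; n_I = 3.86 (inert).
n_T = Σnᵢ = 4.86 − 0.5X.
With p_i = (n_i/n_T)P, Kp = p_B / (p_C^2).
Substituting and setting equal to 0.0824 kPa^-1 gives a polynomial in X; the root in (0,1) is X = 0.773.

X = 0.773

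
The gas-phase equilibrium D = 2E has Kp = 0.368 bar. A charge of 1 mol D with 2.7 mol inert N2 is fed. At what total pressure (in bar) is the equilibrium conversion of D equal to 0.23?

P = 5.26 bar

Basis: 1 mol D initially; let X = conversion of D. Extent ξ = X.
Species balance: n_D = 1 − X; n_E = 2X; n_I = 2.7 (inert).
Total moles n_T = 3.7 + X.
Kp = p_E^2 / (p_D) with p_i = (n_i/n_T)·P.
At X = 0.23: the mole-fraction product g(X) = Π y_i^ν_i = 0.06992. Since Kp = g(X)·P^{1}, P = (Kp/g)^(1/1) = (0.368/0.06992)^(1/1) = 5.26 bar.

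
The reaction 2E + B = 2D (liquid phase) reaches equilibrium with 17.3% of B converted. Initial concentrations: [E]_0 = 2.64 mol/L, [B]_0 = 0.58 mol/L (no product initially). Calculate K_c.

K_c = 0.0141 L/mol

Let X = conversion of B.
Concentrations: [E] = 2.64 − 1.16X; [B] = 0.58 − 0.58X; [D] = 1.16X.
At X = 0.173: [E] = 2.44, [B] = 0.48, [D] = 0.201.
K_c = [D]^2 / ([E]^2 [B]) = 0.0141 L/mol.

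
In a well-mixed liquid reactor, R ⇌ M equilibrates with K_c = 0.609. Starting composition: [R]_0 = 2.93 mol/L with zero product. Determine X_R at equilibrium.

Let X = conversion of R; extent ξ = 2.93·X mol/L.
Concentrations: [R] = 2.93 − 2.93X; [M] = 2.93X.
K_c = [M] / ([R]).
Setting equal to 0.609 and solving for X on (0,1) gives X = 0.378.

X = 0.378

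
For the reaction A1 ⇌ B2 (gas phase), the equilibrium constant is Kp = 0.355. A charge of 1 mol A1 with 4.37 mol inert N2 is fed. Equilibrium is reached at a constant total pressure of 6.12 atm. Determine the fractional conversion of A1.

X = 0.262

Let X = conversion of A1 (basis 1 mol A1); extent of reaction ξ = X.
Moles: n_A1 = 1 − X; n_B2 = X; n_I = 4.37 (inert).
Since Δν = 0, n_T = 5.37 throughout.
y_i = n_i/n_T, p_i = y_i·P. Kp = p_B2 / (p_A1).
Setting this equal to 0.355 and taking the physical root (0 < X < 1) gives X = 0.262.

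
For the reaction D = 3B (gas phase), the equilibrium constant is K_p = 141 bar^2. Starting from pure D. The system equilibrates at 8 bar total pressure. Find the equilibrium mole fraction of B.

Let X = conversion of D (basis 1 mol D); extent of reaction ξ = X.
Species balance: n_D = 1 − X; n_B = 3X.
n_T = Σnᵢ = 1 + 2X.
Mole fractions y_i = n_i/n_T; K_p = p_B^3 / (p_D) with p_i = y_i·P.
Substituting and setting equal to 141 bar^2 gives a polynomial in X; the root in (0,1) is X = 0.545.
Then n_B = 1.64, n_T = 2.09, so y_B = 0.783.

y_B = 0.783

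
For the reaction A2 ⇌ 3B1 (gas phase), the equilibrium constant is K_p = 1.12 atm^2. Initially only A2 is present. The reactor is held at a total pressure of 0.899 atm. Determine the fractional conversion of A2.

X = 0.468

Basis: 1 mol A2 initially; let X = conversion of A2. Extent ξ = X.
Species balance: n_A2 = 1 − X; n_B1 = 3X.
n_T = Σnᵢ = 1 + 2X.
y_i = n_i/n_T, p_i = y_i·P. K_p = p_B1^3 / (p_A2).
This yields a degree-3 equation in X; solving on (0,1), X = 0.468.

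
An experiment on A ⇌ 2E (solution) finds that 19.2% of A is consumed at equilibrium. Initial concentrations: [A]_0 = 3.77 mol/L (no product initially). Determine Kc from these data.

Let X = conversion of A.
Concentrations: [A] = 3.77 − 3.77X; [E] = 7.54X.
At X = 0.192: [A] = 3.05, [E] = 1.45.
Kc = [E]^2 / ([A]) = 0.688 mol/L.

Kc = 0.688 mol/L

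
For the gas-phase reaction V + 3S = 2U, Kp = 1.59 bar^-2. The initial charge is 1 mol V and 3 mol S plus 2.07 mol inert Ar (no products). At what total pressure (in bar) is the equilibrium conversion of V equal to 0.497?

Let X = conversion of V (basis 1 mol V); extent of reaction ξ = X.
Mole table: n_V = 1 − X; n_S = 3 − 3X; n_U = 2X; n_I = 2.07 (inert).
Summing: n_T = 6.07 − 2X.
Kp = p_U^2 / (p_V p_S^3) with p_i = (n_i/n_T)·P.
At X = 0.497: the mole-fraction product g(X) = Π y_i^ν_i = 14.73. Since Kp = g(X)·P^{-2}, P = (g/Kp)^(1/2) = (14.73/1.59)^(1/2) = 3.04 bar.

P = 3.04 bar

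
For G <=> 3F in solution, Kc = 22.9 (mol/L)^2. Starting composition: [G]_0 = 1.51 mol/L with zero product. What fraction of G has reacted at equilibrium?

X = 0.551

Let X = conversion of G; extent ξ = 1.51·X mol/L.
Concentrations: [G] = 1.51 − 1.51X; [F] = 4.53X.
Kc = [F]^3 / ([G]).
Solving Kc = 22.9 for X ∈ (0,1): X = 0.551.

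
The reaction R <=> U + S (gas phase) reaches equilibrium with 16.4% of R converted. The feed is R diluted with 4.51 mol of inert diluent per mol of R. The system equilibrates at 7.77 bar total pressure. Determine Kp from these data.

Kp = 0.0441 bar

Take 1 mol R as basis and let X be its fractional conversion, so ξ = X.
Species balance: n_R = 1 − X; n_U = X; n_S = X; n_I = 4.51 (inert).
Summing: n_T = 5.51 + X.
At X = 0.164: n_R = 0.836, n_U = 0.164, n_S = 0.164, n_T = 5.67.
p_i = (n_i/n_T)·P. Kp = p_U p_S / (p_R) = 0.0441 bar.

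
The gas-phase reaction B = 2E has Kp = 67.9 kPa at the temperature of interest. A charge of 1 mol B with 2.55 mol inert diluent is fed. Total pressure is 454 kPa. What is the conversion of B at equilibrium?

Take 1 mol B as basis and let X be its fractional conversion, so ξ = X.
Species balance: n_B = 1 − X; n_E = 2X; n_I = 2.55 (inert).
Total moles n_T = 3.55 + X.
With p_i = (n_i/n_T)P, Kp = p_E^2 / (p_B).
Substituting and setting equal to 67.9 kPa gives a polynomial in X; the root in (0,1) is X = 0.315.

X = 0.315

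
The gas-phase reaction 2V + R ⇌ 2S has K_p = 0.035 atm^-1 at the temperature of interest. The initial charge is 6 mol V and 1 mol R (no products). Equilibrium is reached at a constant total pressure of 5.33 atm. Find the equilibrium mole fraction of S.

y_S = 0.107

Basis: 1 mol R initially; let X = conversion of R. Extent ξ = X.
At extent ξ: n_V = 6 − 2X; n_R = 1 − X; n_S = 2X.
n_T = Σnᵢ = 7 − X.
Mole fractions y_i = n_i/n_T; K_p = p_S^2 / (p_V^2 p_R) with p_i = y_i·P.
This yields a degree-3 equation in X; solving on (0,1), X = 0.356.
Then n_S = 0.711, n_T = 6.64, so y_S = 0.107.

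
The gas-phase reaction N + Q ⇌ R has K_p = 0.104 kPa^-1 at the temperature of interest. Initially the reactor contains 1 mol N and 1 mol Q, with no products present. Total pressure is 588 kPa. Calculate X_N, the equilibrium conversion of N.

Let X = conversion of N (basis 1 mol N); extent of reaction ξ = X.
Moles: n_N = 1 − X; n_Q = 1 − X; n_R = X.
Total moles n_T = 2 − X.
y_i = n_i/n_T, p_i = y_i·P. K_p = p_R / (p_N p_Q).
Substituting and setting equal to 0.104 kPa^-1 gives a polynomial in X; the root in (0,1) is X = 0.873.

X = 0.873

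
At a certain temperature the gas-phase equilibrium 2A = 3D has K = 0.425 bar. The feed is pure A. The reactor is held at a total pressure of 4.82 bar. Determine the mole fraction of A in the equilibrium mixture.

y_A = 0.662

Take 1 mol A as basis and let X be its fractional conversion, so ξ = 0.5X.
Moles: n_A = 1 − X; n_D = 1.5X.
n_T = Σnᵢ = 1 + 0.5X.
y_i = n_i/n_T, p_i = y_i·P. K = p_D^3 / (p_A^2).
Substituting and setting equal to 0.425 bar gives a polynomial in X; the root in (0,1) is X = 0.254.
Then n_A = 0.746, n_T = 1.13, so y_A = 0.662.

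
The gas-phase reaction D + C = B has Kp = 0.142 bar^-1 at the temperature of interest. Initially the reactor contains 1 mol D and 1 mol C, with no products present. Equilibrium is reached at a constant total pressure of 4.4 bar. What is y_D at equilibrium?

y_D = 0.440

Take 1 mol D as basis and let X be its fractional conversion, so ξ = X.
Species balance: n_D = 1 − X; n_C = 1 − X; n_B = X.
Summing: n_T = 2 − X.
Mole fractions y_i = n_i/n_T; Kp = p_B / (p_D p_C) with p_i = y_i·P.
Substituting and setting equal to 0.142 bar^-1 gives a polynomial in X; the root in (0,1) is X = 0.215.
Then n_D = 0.785, n_T = 1.78, so y_D = 0.440.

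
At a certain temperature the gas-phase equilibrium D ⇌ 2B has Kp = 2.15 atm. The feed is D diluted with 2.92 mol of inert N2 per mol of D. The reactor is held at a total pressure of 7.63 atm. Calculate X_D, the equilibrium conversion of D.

X = 0.421

Take 1 mol D as basis and let X be its fractional conversion, so ξ = X.
At extent ξ: n_D = 1 − X; n_B = 2X; n_I = 2.92 (inert).
Total moles n_T = 3.92 + X.
With p_i = (n_i/n_T)P, Kp = p_B^2 / (p_D).
Substituting and setting equal to 2.15 atm gives a polynomial in X; the root in (0,1) is X = 0.421.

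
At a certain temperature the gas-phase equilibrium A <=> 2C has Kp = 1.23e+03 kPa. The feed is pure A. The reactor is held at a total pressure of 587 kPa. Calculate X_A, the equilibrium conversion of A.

Basis: 1 mol A initially; let X = conversion of A. Extent ξ = X.
Moles: n_A = 1 − X; n_C = 2X.
Total moles n_T = 1 + X.
Mole fractions y_i = n_i/n_T; Kp = p_C^2 / (p_A) with p_i = y_i·P.
Equating to 1.23e+03 kPa and solving on 0 < X < 1: X = 0.586.

X = 0.586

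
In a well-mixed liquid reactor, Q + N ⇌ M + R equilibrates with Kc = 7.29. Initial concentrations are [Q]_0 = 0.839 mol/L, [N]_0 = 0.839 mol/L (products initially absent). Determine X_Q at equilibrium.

Let X = conversion of Q; extent ξ = 0.839·X mol/L.
Concentrations: [Q] = 0.839 − 0.839X; [N] = 0.839 − 0.839X; [M] = 0.839X; [R] = 0.839X.
Kc = [M] [R] / ([Q] [N]).
Equating to 7.29: the physical root is X = 0.730.

X = 0.730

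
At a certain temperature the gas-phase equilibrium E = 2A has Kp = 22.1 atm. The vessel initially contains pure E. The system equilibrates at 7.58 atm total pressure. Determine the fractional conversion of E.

X = 0.649

Let X = conversion of E (basis 1 mol E); extent of reaction ξ = X.
Moles: n_E = 1 − X; n_A = 2X.
Total moles n_T = 1 + X.
With p_i = (n_i/n_T)P, Kp = p_A^2 / (p_E).
This yields a degree-2 equation in X; solving on (0,1), X = 0.649.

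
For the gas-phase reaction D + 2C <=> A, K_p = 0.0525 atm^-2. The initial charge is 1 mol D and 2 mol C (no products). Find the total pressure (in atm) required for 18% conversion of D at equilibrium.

Let X = conversion of D (basis 1 mol D); extent of reaction ξ = X.
Species balance: n_D = 1 − X; n_C = 2 − 2X; n_A = X.
n_T = Σnᵢ = 3 − 2X.
K_p = p_A / (p_D p_C^2) with p_i = (n_i/n_T)·P.
At X = 0.18: the mole-fraction product g(X) = Π y_i^ν_i = 0.5688. Since K_p = g(X)·P^{-2}, P = (g/K_p)^(1/2) = (0.5688/0.0525)^(1/2) = 3.29 atm.

P = 3.29 atm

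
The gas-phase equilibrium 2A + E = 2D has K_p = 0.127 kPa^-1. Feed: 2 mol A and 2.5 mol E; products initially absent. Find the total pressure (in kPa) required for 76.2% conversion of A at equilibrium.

P = 174 kPa

Basis: 2 mol A initially; let X = conversion of A. Extent ξ = X.
At extent ξ: n_A = 2 − 2X; n_E = 2.5 − X; n_D = 2X.
Total moles n_T = 4.5 − X.
K_p = p_D^2 / (p_A^2 p_E) with p_i = (n_i/n_T)·P.
At X = 0.762: the mole-fraction product g(X) = Π y_i^ν_i = 22.05. Since K_p = g(X)·P^{-1}, P = (g/K_p)^(1/1) = (22.05/0.127)^(1/1) = 174 kPa.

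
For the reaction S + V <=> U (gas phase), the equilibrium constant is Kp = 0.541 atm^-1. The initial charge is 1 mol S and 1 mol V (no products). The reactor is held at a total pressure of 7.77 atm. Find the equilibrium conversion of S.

X = 0.562

Take 1 mol S as basis and let X be its fractional conversion, so ξ = X.
At extent ξ: n_S = 1 − X; n_V = 1 − X; n_U = X.
n_T = Σnᵢ = 2 − X.
With p_i = (n_i/n_T)P, Kp = p_U / (p_S p_V).
Setting this equal to 0.541 atm^-1 and taking the physical root (0 < X < 1) gives X = 0.562.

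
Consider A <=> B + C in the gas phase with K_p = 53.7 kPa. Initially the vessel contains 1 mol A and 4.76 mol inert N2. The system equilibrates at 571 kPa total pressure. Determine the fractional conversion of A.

X = 0.528

Let X = conversion of A (basis 1 mol A); extent of reaction ξ = X.
Moles: n_A = 1 − X; n_B = X; n_C = X; n_I = 4.76 (inert).
n_T = Σnᵢ = 5.76 + X.
y_i = n_i/n_T, p_i = y_i·P. K_p = p_B p_C / (p_A).
Setting this equal to 53.7 kPa and taking the physical root (0 < X < 1) gives X = 0.528.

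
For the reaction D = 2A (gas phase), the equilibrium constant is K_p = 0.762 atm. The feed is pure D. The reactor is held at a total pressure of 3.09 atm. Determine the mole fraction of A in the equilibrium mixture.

y_A = 0.388

Basis: 1 mol D initially; let X = conversion of D. Extent ξ = X.
At extent ξ: n_D = 1 − X; n_A = 2X.
n_T = Σnᵢ = 1 + X.
y_i = n_i/n_T, p_i = y_i·P. K_p = p_A^2 / (p_D).
Substituting and setting equal to 0.762 atm gives a polynomial in X; the root in (0,1) is X = 0.241.
Then n_A = 0.482, n_T = 1.24, so y_A = 0.388.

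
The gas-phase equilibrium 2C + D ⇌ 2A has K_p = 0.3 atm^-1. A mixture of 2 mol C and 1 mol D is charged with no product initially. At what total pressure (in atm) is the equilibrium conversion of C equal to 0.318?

P = 2.85 atm

Basis: 2 mol C initially; let X = conversion of C. Extent ξ = X.
Species balance: n_C = 2 − 2X; n_D = 1 − X; n_A = 2X.
Total moles n_T = 3 − X.
K_p = p_A^2 / (p_C^2 p_D) with p_i = (n_i/n_T)·P.
At X = 0.318: the mole-fraction product g(X) = Π y_i^ν_i = 0.855. Since K_p = g(X)·P^{-1}, P = (g/K_p)^(1/1) = (0.855/0.3)^(1/1) = 2.85 atm.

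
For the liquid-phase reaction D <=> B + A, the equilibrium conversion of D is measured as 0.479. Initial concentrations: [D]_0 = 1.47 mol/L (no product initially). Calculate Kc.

Kc = 0.647 mol/L

Let X = conversion of D.
Concentrations: [D] = 1.47 − 1.47X; [B] = 1.47X; [A] = 1.47X.
At X = 0.479: [D] = 0.766, [B] = 0.704, [A] = 0.704.
Kc = [B] [A] / ([D]) = 0.647 mol/L.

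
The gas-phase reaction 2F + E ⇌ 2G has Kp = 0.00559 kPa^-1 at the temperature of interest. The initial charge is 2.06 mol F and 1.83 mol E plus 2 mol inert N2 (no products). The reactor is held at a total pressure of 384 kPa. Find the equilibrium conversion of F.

X = 0.425

Let X = conversion of F (basis 2.06 mol F); extent of reaction ξ = 1.03X.
Moles: n_F = 2.06 − 2.06X; n_E = 1.83 − 1.03X; n_G = 2.06X; n_I = 2 (inert).
Summing: n_T = 5.89 − 1.03X.
With p_i = (n_i/n_T)P, Kp = p_G^2 / (p_F^2 p_E).
Substituting and setting equal to 0.00559 kPa^-1 gives a polynomial in X; the root in (0,1) is X = 0.425.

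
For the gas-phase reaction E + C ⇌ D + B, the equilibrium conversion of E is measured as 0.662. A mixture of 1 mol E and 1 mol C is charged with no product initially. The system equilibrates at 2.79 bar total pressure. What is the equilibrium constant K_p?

Take 1 mol E as basis and let X be its fractional conversion, so ξ = X.
At extent ξ: n_E = 1 − X; n_C = 1 − X; n_D = X; n_B = X.
Total moles n_T = 2 (Δν = 0, constant).
At X = 0.662: n_E = 0.338, n_C = 0.338, n_D = 0.662, n_B = 0.662, n_T = 2.
p_i = (n_i/n_T)·P. K_p = p_D p_B / (p_E p_C) = 3.84.

K_p = 3.84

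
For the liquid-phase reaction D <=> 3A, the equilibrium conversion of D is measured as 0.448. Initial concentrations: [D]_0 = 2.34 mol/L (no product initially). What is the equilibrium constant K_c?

K_c = 24.1 (mol/L)^2

Let X = conversion of D.
Concentrations: [D] = 2.34 − 2.34X; [A] = 7.02X.
At X = 0.448: [D] = 1.29, [A] = 3.14.
K_c = [A]^3 / ([D]) = 24.1 (mol/L)^2.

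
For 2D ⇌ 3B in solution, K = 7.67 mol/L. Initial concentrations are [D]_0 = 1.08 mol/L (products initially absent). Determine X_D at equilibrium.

X = 0.644

Let X = conversion of D; extent ξ = 1.08X/2 mol/L.
Concentrations: [D] = 1.08 − 1.08X; [B] = 1.62X.
K = [B]^3 / ([D]^2).
Setting equal to 7.67 and solving for X on (0,1) gives X = 0.644.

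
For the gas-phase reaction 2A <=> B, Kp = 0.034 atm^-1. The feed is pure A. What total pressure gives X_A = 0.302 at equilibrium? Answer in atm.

P = 7.74 atm

Take 1 mol A as basis and let X be its fractional conversion, so ξ = 0.5X.
At extent ξ: n_A = 1 − X; n_B = 0.5X.
Summing: n_T = 1 − 0.5X.
Kp = p_B / (p_A^2) with p_i = (n_i/n_T)·P.
At X = 0.302: the mole-fraction product g(X) = Π y_i^ν_i = 0.2631. Since Kp = g(X)·P^{-1}, P = (g/Kp)^(1/1) = (0.2631/0.034)^(1/1) = 7.74 atm.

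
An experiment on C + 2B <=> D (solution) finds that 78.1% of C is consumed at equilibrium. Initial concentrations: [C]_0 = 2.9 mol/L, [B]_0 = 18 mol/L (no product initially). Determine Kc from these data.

Let X = conversion of C.
Concentrations: [C] = 2.9 − 2.9X; [B] = 18 − 5.8X; [D] = 2.9X.
At X = 0.781: [C] = 0.635, [B] = 13.5, [D] = 2.26.
Kc = [D] / ([C] [B]^2) = 0.0197 (mol/L)^-2.

Kc = 0.0197 (mol/L)^-2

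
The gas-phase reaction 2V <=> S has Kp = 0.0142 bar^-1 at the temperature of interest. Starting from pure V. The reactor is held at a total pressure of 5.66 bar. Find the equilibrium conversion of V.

Take 1 mol V as basis and let X be its fractional conversion, so ξ = 0.5X.
Mole table: n_V = 1 − X; n_S = 0.5X.
Total moles n_T = 1 − 0.5X.
y_i = n_i/n_T, p_i = y_i·P. Kp = p_S / (p_V^2).
Setting this equal to 0.0142 bar^-1 and taking the physical root (0 < X < 1) gives X = 0.130.

X = 0.130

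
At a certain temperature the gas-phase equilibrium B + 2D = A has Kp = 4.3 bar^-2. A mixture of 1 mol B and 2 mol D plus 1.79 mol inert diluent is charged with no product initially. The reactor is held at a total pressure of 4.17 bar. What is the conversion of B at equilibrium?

Let X = conversion of B (basis 1 mol B); extent of reaction ξ = X.
Species balance: n_B = 1 − X; n_D = 2 − 2X; n_A = X; n_I = 1.79 (inert).
Summing: n_T = 4.79 − 2X.
y_i = n_i/n_T, p_i = y_i·P. Kp = p_A / (p_B p_D^2).
Substituting and setting equal to 4.3 bar^-2 gives a polynomial in X; the root in (0,1) is X = 0.700.

X = 0.700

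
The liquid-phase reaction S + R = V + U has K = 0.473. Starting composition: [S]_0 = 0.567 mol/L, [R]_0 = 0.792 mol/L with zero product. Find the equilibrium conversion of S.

Let X = conversion of S; extent ξ = 0.567·X mol/L.
Concentrations: [S] = 0.567 − 0.567X; [R] = 0.792 − 0.567X; [V] = 0.567X; [U] = 0.567X.
K = [V] [U] / ([S] [R]).
Setting equal to 0.473 and solving for X on (0,1) gives X = 0.477.

X = 0.477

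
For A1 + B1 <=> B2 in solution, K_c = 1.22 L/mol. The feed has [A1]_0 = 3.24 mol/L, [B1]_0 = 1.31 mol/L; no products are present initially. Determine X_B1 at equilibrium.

Let X = conversion of B1; extent ξ = 1.31·X mol/L.
Concentrations: [A1] = 3.24 − 1.31X; [B1] = 1.31 − 1.31X; [B2] = 1.31X.
K_c = [B2] / ([A1] [B1]).
Setting equal to 1.22 and solving for X on (0,1) gives X = 0.735.

X = 0.735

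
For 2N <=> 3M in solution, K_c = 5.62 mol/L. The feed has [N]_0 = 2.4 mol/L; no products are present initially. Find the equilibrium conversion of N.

Let X = conversion of N; extent ξ = 2.4X/2 mol/L.
Concentrations: [N] = 2.4 − 2.4X; [M] = 3.6X.
K_c = [M]^3 / ([N]^2).
Solving K_c = 5.62 for X ∈ (0,1): X = 0.533.

X = 0.533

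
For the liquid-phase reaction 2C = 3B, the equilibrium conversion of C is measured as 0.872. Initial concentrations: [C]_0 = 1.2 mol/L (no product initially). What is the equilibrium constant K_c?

K_c = 164 mol/L

Let X = conversion of C.
Concentrations: [C] = 1.2 − 1.2X; [B] = 1.8X.
At X = 0.872: [C] = 0.154, [B] = 1.57.
K_c = [B]^3 / ([C]^2) = 164 mol/L.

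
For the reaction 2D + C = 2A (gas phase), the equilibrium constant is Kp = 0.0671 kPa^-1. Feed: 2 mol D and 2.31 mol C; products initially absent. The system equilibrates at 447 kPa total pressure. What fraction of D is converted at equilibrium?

X = 0.783

Let X = conversion of D (basis 2 mol D); extent of reaction ξ = X.
Species balance: n_D = 2 − 2X; n_C = 2.31 − X; n_A = 2X.
n_T = Σnᵢ = 4.31 − X.
With p_i = (n_i/n_T)P, Kp = p_A^2 / (p_D^2 p_C).
This yields a degree-3 equation in X; solving on (0,1), X = 0.783.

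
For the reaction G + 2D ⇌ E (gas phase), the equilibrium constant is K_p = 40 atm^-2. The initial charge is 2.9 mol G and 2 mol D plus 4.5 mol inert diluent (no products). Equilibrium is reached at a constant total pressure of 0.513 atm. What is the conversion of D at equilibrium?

X = 0.443

Take 2 mol D as basis and let X be its fractional conversion, so ξ = X.
Mole table: n_G = 2.9 − X; n_D = 2 − 2X; n_E = X; n_I = 4.5 (inert).
n_T = Σnᵢ = 9.4 − 2X.
y_i = n_i/n_T, p_i = y_i·P. K_p = p_E / (p_G p_D^2).
Substituting and setting equal to 40 atm^-2 gives a polynomial in X; the root in (0,1) is X = 0.443.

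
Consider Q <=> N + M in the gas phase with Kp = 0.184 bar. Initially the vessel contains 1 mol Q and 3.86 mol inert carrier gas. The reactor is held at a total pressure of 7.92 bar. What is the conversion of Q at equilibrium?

X = 0.291

Let X = conversion of Q (basis 1 mol Q); extent of reaction ξ = X.
At extent ξ: n_Q = 1 − X; n_N = X; n_M = X; n_I = 3.86 (inert).
n_T = Σnᵢ = 4.86 + X.
With p_i = (n_i/n_T)P, Kp = p_N p_M / (p_Q).
Equating to 0.184 bar and solving on 0 < X < 1: X = 0.291.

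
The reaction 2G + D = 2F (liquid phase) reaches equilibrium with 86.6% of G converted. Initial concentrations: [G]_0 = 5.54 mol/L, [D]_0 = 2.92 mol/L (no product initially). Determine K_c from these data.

Let X = conversion of G.
Concentrations: [G] = 5.54 − 5.54X; [D] = 2.92 − 2.77X; [F] = 5.54X.
At X = 0.866: [G] = 0.742, [D] = 0.521, [F] = 4.8.
K_c = [F]^2 / ([G]^2 [D]) = 80.1 L/mol.

K_c = 80.1 L/mol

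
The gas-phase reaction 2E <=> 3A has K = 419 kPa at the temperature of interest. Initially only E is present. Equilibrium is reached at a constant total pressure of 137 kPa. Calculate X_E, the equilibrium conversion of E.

X = 0.586

Let X = conversion of E (basis 1 mol E); extent of reaction ξ = 0.5X.
At extent ξ: n_E = 1 − X; n_A = 1.5X.
n_T = Σnᵢ = 1 + 0.5X.
With p_i = (n_i/n_T)P, K = p_A^3 / (p_E^2).
Substituting and setting equal to 419 kPa gives a polynomial in X; the root in (0,1) is X = 0.586.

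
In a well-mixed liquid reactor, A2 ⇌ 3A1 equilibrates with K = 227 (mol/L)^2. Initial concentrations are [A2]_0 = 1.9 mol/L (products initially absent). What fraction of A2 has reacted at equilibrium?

X = 0.789

Let X = conversion of A2; extent ξ = 1.9·X mol/L.
Concentrations: [A2] = 1.9 − 1.9X; [A1] = 5.7X.
K = [A1]^3 / ([A2]).
This equals 227 at X = 0.789 (the root in 0 < X < 1).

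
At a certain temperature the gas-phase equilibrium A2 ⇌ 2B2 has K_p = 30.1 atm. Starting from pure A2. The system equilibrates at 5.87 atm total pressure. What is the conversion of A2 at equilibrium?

Take 1 mol A2 as basis and let X be its fractional conversion, so ξ = X.
Mole table: n_A2 = 1 − X; n_B2 = 2X.
n_T = Σnᵢ = 1 + X.
Mole fractions y_i = n_i/n_T; K_p = p_B2^2 / (p_A2) with p_i = y_i·P.
Substituting and setting equal to 30.1 atm gives a polynomial in X; the root in (0,1) is X = 0.750.

X = 0.750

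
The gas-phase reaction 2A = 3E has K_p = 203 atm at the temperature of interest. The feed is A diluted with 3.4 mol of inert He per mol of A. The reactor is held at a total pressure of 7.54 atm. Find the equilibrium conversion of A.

Take 1 mol A as basis and let X be its fractional conversion, so ξ = 0.5X.
At extent ξ: n_A = 1 − X; n_E = 1.5X; n_I = 3.4 (inert).
Total moles n_T = 4.4 + 0.5X.
Mole fractions y_i = n_i/n_T; K_p = p_E^3 / (p_A^2) with p_i = y_i·P.
This yields a degree-3 equation in X; solving on (0,1), X = 0.869.

X = 0.869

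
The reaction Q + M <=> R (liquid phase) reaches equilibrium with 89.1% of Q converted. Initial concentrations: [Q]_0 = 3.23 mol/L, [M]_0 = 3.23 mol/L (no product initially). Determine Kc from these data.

Let X = conversion of Q.
Concentrations: [Q] = 3.23 − 3.23X; [M] = 3.23 − 3.23X; [R] = 3.23X.
At X = 0.891: [Q] = 0.352, [M] = 0.352, [R] = 2.88.
Kc = [R] / ([Q] [M]) = 23.2 L/mol.

Kc = 23.2 L/mol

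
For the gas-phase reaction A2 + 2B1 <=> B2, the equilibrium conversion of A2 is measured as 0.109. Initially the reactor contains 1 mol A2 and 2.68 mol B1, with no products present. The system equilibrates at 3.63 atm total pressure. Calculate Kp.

Kp = 0.0184 atm^-2

Let X = conversion of A2 (basis 1 mol A2); extent of reaction ξ = X.
Moles: n_A2 = 1 − X; n_B1 = 2.68 − 2X; n_B2 = X.
Summing: n_T = 3.68 − 2X.
At X = 0.109: n_A2 = 0.891, n_B1 = 2.46, n_B2 = 0.109, n_T = 3.46.
p_i = (n_i/n_T)·P. Kp = p_B2 / (p_A2 p_B1^2) = 0.0184 atm^-2.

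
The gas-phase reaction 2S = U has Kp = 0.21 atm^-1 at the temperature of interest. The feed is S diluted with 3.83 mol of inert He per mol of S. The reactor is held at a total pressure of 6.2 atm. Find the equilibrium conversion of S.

Let X = conversion of S (basis 1 mol S); extent of reaction ξ = 0.5X.
Species balance: n_S = 1 − X; n_U = 0.5X; n_I = 3.83 (inert).
Summing: n_T = 4.83 − 0.5X.
With p_i = (n_i/n_T)P, Kp = p_U / (p_S^2).
This yields a degree-2 equation in X; solving on (0,1), X = 0.284.

X = 0.284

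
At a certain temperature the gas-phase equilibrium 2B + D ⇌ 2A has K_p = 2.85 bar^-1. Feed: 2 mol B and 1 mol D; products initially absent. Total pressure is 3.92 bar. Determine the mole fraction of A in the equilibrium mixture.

Let X = conversion of B (basis 2 mol B); extent of reaction ξ = X.
Species balance: n_B = 2 − 2X; n_D = 1 − X; n_A = 2X.
Total moles n_T = 3 − X.
y_i = n_i/n_T, p_i = y_i·P. K_p = p_A^2 / (p_B^2 p_D).
Setting this equal to 2.85 bar^-1 and taking the physical root (0 < X < 1) gives X = 0.582.
Then n_A = 1.16, n_T = 2.42, so y_A = 0.481.

y_A = 0.481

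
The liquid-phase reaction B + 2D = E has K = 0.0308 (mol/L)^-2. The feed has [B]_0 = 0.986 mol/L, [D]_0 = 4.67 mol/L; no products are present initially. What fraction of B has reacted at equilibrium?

Let X = conversion of B; extent ξ = 0.986·X mol/L.
Concentrations: [B] = 0.986 − 0.986X; [D] = 4.67 − 1.97X; [E] = 0.986X.
K = [E] / ([B] [D]^2).
Setting equal to 0.0308 and solving for X on (0,1) gives X = 0.332.

X = 0.332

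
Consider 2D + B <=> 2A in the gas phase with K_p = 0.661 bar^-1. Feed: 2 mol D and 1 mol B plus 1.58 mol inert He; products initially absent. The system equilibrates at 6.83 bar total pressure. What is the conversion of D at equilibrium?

X = 0.439

Take 2 mol D as basis and let X be its fractional conversion, so ξ = X.
Species balance: n_D = 2 − 2X; n_B = 1 − X; n_A = 2X; n_I = 1.58 (inert).
Summing: n_T = 4.58 − X.
y_i = n_i/n_T, p_i = y_i·P. K_p = p_A^2 / (p_D^2 p_B).
Equating to 0.661 bar^-1 and solving on 0 < X < 1: X = 0.439.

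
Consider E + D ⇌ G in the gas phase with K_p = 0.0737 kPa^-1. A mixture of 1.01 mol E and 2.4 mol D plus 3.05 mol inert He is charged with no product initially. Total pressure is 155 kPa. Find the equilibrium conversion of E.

Basis: 1.01 mol E initially; let X = conversion of E. Extent ξ = 1.01X.
At extent ξ: n_E = 1.01 − 1.01X; n_D = 2.4 − 1.01X; n_G = 1.01X; n_I = 3.05 (inert).
Summing: n_T = 6.46 − 1.01X.
y_i = n_i/n_T, p_i = y_i·P. K_p = p_G / (p_E p_D).
This yields a degree-2 equation in X; solving on (0,1), X = 0.766.

X = 0.766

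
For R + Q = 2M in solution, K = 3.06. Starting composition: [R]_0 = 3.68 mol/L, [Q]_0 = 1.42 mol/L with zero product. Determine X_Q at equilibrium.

X = 0.682

Let X = conversion of Q; extent ξ = 1.42·X mol/L.
Concentrations: [R] = 3.68 − 1.42X; [Q] = 1.42 − 1.42X; [M] = 2.84X.
K = [M]^2 / ([R] [Q]).
Equating to 3.06: the physical root is X = 0.682.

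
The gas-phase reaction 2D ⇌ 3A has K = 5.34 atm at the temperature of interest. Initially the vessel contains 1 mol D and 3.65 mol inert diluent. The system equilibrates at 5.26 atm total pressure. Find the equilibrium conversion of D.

Basis: 1 mol D initially; let X = conversion of D. Extent ξ = 0.5X.
Moles: n_D = 1 − X; n_A = 1.5X; n_I = 3.65 (inert).
n_T = Σnᵢ = 4.65 + 0.5X.
y_i = n_i/n_T, p_i = y_i·P. K = p_A^3 / (p_D^2).
Equating to 5.34 atm and solving on 0 < X < 1: X = 0.610.

X = 0.610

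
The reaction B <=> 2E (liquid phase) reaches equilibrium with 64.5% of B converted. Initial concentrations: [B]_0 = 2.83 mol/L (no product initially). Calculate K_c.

Let X = conversion of B.
Concentrations: [B] = 2.83 − 2.83X; [E] = 5.66X.
At X = 0.645: [B] = 1, [E] = 3.65.
K_c = [E]^2 / ([B]) = 13.3 mol/L.

K_c = 13.3 mol/L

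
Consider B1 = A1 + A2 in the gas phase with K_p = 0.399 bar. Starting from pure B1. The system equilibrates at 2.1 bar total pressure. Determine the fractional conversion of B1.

X = 0.400

Basis: 1 mol B1 initially; let X = conversion of B1. Extent ξ = X.
Moles: n_B1 = 1 − X; n_A1 = X; n_A2 = X.
n_T = Σnᵢ = 1 + X.
y_i = n_i/n_T, p_i = y_i·P. K_p = p_A1 p_A2 / (p_B1).
Equating to 0.399 bar and solving on 0 < X < 1: X = 0.400.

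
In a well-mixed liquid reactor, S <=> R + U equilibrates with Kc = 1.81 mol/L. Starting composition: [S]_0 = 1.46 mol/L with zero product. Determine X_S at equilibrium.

Let X = conversion of S; extent ξ = 1.46·X mol/L.
Concentrations: [S] = 1.46 − 1.46X; [R] = 1.46X; [U] = 1.46X.
Kc = [R] [U] / ([S]).
This equals 1.81 at X = 0.654 (the root in 0 < X < 1).

X = 0.654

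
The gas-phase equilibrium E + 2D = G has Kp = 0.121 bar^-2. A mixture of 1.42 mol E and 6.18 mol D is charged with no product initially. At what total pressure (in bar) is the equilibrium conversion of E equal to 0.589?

Basis: 1.42 mol E initially; let X = conversion of E. Extent ξ = 1.42X.
Moles: n_E = 1.42 − 1.42X; n_D = 6.18 − 2.84X; n_G = 1.42X.
Total moles n_T = 7.6 − 2.84X.
Kp = p_G / (p_E p_D^2) with p_i = (n_i/n_T)·P.
At X = 0.589: the mole-fraction product g(X) = Π y_i^ν_i = 2.478. Since Kp = g(X)·P^{-2}, P = (g/Kp)^(1/2) = (2.478/0.121)^(1/2) = 4.53 bar.

P = 4.53 bar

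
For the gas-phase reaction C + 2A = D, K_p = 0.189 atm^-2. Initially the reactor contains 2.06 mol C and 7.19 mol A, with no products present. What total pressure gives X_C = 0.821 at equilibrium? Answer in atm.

Basis: 2.06 mol C initially; let X = conversion of C. Extent ξ = 2.06X.
Mole table: n_C = 2.06 − 2.06X; n_A = 7.19 − 4.12X; n_D = 2.06X.
Total moles n_T = 9.25 − 4.12X.
K_p = p_D / (p_C p_A^2) with p_i = (n_i/n_T)·P.
At X = 0.821: the mole-fraction product g(X) = Π y_i^ν_i = 10.89. Since K_p = g(X)·P^{-2}, P = (g/K_p)^(1/2) = (10.89/0.189)^(1/2) = 7.59 atm.

P = 7.59 atm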